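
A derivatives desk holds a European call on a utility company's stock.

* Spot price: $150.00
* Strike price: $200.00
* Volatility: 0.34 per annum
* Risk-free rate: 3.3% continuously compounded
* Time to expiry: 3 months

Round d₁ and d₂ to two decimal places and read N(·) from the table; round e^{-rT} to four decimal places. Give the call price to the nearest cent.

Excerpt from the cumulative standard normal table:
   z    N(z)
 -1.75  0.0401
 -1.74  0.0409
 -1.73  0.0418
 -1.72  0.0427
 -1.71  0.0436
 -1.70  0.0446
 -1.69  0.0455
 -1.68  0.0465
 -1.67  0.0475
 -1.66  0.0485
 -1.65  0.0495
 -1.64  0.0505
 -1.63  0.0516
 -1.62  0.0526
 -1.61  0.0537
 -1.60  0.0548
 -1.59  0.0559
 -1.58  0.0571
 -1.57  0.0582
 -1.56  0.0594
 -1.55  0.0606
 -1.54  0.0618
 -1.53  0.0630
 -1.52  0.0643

T = 0.25;  σ√T = 0.1700
d₁ = [ln(150/200) + (0.033 + ½·0.34²)·0.25] / (σ√T) = (-0.2877 + 0.0227) / 0.1700 = -1.5587 → -1.56
d₂ = -1.5587 − 0.1700 = -1.7287 → -1.73
exp(−rT) = exp(−0.033·0.25) = 0.9918
N(d₁) = N(-1.56) = 0.0594;  N(d₂) = N(-1.73) = 0.0418
C = 150·0.0594 − 200·0.9918·0.0418 = 8.9100 − 8.2914 = 0.6186

$0.62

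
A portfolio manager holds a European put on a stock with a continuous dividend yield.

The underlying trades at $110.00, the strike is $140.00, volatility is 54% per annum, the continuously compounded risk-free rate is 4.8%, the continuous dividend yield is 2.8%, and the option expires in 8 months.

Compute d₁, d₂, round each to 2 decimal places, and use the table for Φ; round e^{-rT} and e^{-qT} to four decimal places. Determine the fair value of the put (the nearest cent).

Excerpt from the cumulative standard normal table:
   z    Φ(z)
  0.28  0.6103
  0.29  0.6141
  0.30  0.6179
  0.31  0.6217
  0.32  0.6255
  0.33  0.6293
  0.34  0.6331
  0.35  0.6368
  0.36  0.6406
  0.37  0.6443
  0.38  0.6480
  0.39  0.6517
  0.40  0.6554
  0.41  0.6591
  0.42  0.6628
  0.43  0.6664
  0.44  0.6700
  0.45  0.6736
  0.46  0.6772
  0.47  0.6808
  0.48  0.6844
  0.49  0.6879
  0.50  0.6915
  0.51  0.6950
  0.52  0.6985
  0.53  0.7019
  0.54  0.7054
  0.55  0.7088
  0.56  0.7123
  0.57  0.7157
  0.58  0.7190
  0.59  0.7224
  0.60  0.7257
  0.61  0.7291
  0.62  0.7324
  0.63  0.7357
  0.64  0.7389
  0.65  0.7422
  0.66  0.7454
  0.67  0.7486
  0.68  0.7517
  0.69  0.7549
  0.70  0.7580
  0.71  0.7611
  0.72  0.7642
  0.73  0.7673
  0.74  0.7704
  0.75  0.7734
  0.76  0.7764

σ√T = 0.54·√0.6667 = 0.4409
d₁ = [ln(110/140) + (0.048 − 0.028 + 0.54²/2)·0.6667] / 0.4409 = [-0.2412 + 0.1105] / 0.4409 = -0.2963 → -0.30
d₂ = d₁ − σ√T = -0.2963 − 0.4409 = -0.7372 → -0.74
exp(−qT) = exp(−0.028·0.6667) = 0.9815;  exp(−rT) = exp(−0.048·0.6667) = 0.9685
N(−d₂) = N(0.74) = 0.7704;  N(−d₁) = N(0.30) = 0.6179
P = 140·0.9685·0.7704 − 110·0.9815·0.6179 = 104.4585 − 66.7116 = 37.7470

$37.75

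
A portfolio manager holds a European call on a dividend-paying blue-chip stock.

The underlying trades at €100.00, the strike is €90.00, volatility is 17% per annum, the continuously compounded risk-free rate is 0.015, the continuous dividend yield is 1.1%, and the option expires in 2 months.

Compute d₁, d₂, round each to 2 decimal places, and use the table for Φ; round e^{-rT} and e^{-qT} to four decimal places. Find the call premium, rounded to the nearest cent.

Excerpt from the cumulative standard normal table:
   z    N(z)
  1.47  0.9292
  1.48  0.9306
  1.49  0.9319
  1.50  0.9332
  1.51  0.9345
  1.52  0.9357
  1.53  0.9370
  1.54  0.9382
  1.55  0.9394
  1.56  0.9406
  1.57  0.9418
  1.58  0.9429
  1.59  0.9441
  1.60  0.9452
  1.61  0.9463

€10.23

σ√T = 0.17 × 0.4082 = 0.0694
d₁ = [ln(100/90) + (0.015 − 0.011 + 0.17²/2)·0.1667] / 0.0694 = [0.1054 + 0.0031] / 0.0694 = 1.5624 ≈ 1.56
d₂ = d₁ − σ√T = 1.5624 − 0.0694 = 1.4930 ≈ 1.49
e^(−qT) = e^(−0.011·0.1667) = 0.9982;  e^(−rT) = e^(−0.015·0.1667) = 0.9975
N(d₁) = N(1.56) = 0.9406;  N(d₂) = N(1.49) = 0.9319
C = 100·0.9982·0.9406 − 90·0.9975·0.9319 = 93.8907 − 83.6613 = 10.2294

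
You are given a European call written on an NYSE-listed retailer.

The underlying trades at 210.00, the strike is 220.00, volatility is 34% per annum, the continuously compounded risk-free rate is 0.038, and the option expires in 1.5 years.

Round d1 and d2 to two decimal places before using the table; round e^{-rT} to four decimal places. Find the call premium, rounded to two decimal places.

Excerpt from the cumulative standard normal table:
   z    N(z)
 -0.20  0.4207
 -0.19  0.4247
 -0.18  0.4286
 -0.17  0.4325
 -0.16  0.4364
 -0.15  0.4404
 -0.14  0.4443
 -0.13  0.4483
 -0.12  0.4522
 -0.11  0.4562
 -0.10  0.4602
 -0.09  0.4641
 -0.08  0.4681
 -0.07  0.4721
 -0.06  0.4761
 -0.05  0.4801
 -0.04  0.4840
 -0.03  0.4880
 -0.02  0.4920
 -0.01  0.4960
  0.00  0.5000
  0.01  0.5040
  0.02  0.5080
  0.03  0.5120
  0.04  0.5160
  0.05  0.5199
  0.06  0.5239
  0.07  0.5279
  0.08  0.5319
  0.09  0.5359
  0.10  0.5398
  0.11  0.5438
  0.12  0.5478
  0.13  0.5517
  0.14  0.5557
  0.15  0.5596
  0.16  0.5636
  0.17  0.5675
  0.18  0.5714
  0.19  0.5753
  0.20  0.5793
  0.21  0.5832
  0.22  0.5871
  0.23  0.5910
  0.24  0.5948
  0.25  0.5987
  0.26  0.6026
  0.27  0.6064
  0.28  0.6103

35.04

σ√T = 0.34 × 1.2247 = 0.4164
d₁ = [ln(210/220) + (0.038 + ½·0.34²)·1.5] / (σ√T) = (-0.0465 + 0.1437) / 0.4164 = 0.2334 ⇒ 0.23
d₂ = 0.2334 − 0.4164 = -0.1830 ⇒ -0.18
exp(−rT) = exp(−0.038·1.5) = 0.9446
N(d₁) = N(0.23) = 0.5910;  N(d₂) = N(-0.18) = 0.4286
C = 210·0.5910 − 220·0.9446·0.4286 = 124.1100 − 89.0682 = 35.0418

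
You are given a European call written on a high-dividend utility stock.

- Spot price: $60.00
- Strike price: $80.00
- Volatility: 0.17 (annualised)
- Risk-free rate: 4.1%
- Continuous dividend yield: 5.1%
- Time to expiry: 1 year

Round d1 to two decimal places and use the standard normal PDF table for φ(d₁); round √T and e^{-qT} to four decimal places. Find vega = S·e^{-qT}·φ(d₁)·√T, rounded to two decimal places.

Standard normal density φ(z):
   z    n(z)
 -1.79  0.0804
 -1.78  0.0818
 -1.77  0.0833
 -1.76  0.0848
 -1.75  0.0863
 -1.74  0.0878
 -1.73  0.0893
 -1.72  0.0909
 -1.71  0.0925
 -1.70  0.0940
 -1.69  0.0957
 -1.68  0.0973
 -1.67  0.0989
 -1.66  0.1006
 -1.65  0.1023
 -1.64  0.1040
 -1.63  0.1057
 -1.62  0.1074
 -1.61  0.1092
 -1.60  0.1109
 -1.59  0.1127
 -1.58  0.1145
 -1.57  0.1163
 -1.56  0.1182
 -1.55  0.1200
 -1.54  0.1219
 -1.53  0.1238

T = 1;  σ√T = 0.1700
d₁ = [ln(60/80) + (0.041 − 0.051 + ½·0.17²)·1] / (σ√T) = (-0.2877 + 0.0045) / 0.1700 = -1.6661 ≈ -1.67
√T = √1 = 1.0000
φ(d₁) = φ(-1.67) = 0.0989
e^(−qT) = e^(−0.051·1) = 0.9503
vega = S·e^(−qT)·φ(d₁)·√T = 60·0.9503·0.0989·1.0000 = 5.6391
(Vega is the same for a European call and put with the same parameters.)

5.64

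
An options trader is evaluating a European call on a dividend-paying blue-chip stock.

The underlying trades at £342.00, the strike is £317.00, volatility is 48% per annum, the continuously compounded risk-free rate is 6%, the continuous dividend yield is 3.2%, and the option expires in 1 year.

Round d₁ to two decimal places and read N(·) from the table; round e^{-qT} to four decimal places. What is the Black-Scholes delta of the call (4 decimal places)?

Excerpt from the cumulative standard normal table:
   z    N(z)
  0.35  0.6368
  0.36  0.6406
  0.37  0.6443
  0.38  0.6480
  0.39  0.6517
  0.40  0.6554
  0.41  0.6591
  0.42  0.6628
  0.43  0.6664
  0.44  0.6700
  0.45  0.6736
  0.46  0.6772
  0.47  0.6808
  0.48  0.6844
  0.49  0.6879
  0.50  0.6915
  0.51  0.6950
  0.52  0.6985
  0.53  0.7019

0.6559

σ√T = 0.48·√1 = 0.4800
d₁ = [ln(342/317) + (0.06 − 0.032 + 0.48²/2)·1] / 0.4800 = [0.0759 + 0.1432] / 0.4800 = 0.4565 ⇒ 0.46
N(d₁) = N(0.46) = 0.6772
Δ_call = exp(−qT)·N(d₁) = 0.9685·0.6772 = 0.6559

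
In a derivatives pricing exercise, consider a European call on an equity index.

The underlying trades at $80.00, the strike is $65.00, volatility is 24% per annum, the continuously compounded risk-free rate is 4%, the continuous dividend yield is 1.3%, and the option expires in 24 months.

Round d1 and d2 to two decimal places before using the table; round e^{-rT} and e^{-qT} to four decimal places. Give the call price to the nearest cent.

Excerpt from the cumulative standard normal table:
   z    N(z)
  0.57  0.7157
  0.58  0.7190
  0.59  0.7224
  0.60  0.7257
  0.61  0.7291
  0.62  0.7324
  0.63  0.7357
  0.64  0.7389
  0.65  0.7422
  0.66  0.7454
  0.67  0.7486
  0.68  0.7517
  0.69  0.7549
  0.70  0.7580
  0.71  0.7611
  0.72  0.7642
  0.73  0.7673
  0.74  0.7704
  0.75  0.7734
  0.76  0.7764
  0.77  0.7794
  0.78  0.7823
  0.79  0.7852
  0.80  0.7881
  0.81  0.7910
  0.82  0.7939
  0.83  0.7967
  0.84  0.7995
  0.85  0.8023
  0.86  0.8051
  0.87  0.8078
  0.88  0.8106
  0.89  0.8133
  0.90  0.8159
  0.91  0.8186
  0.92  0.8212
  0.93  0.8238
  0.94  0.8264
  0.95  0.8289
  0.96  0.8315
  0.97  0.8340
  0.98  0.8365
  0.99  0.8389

$20.87

σ√T = 0.24·√2 = 0.3394
d₁ = [ln(80/65) + (0.04 − 0.013 + ½·0.24²)·2] / (σ√T) = (0.2076 + 0.1116) / 0.3394 = 0.9406 ≈ 0.94
d₂ = 0.9406 − 0.3394 = 0.6012 ≈ 0.60
exp(−qT) = exp(−0.013·2) = 0.9743;  exp(−rT) = exp(−0.04·2) = 0.9231
C = 80·0.9743·N(0.94) − 65·0.9231·N(0.60) = 80·0.9743·0.8264 − 65·0.9231·0.7257 = 64.4129 − 43.5431 = 20.8698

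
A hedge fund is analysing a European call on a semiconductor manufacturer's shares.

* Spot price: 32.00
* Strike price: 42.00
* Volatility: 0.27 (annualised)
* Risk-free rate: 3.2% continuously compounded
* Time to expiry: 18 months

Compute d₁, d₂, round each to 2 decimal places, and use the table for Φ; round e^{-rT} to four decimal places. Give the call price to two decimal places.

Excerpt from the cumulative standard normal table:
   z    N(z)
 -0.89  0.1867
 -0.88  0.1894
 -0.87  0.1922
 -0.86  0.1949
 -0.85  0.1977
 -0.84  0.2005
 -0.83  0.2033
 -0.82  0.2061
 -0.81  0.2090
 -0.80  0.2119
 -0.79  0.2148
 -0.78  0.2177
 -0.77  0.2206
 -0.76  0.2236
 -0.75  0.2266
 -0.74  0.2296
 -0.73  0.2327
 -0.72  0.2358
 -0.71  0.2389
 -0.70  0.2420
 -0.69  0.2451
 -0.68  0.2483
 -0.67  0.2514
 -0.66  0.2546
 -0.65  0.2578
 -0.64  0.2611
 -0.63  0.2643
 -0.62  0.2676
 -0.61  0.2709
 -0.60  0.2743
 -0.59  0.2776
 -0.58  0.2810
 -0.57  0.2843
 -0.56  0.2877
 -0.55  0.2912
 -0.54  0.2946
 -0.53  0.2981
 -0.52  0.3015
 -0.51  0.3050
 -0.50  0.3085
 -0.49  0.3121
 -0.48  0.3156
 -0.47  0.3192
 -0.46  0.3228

1.73

T = 1.5;  σ√T = 0.3307
d₁ = [ln(32/42) + (0.032 + ½·0.27²)·1.5] / (σ√T) = (-0.2719 + 0.1027) / 0.3307 = -0.5118 which rounds to -0.51
d₂ = -0.5118 − 0.3307 = -0.8425 which rounds to -0.84
exp(−rT) = exp(−0.032·1.5) = 0.9531
C = 32·N(-0.51) − 42·0.9531·N(-0.84) = 32·0.3050 − 42·0.9531·0.2005 = 9.7600 − 8.0261 = 1.7339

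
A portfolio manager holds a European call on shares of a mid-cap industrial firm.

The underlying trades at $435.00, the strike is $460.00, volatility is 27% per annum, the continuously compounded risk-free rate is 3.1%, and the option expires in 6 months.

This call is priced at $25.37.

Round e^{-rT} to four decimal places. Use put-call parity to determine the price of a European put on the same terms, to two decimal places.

$43.29

exp(−rT) = exp(−0.031·0.5) = 0.9846
Put-call parity: C − P = S − K·e^(−rT) = 435 − 460·0.9846 = 435 − 452.9160 = -17.9160
P = C − (C − P) = 25.37 − (-17.9160) = 43.2860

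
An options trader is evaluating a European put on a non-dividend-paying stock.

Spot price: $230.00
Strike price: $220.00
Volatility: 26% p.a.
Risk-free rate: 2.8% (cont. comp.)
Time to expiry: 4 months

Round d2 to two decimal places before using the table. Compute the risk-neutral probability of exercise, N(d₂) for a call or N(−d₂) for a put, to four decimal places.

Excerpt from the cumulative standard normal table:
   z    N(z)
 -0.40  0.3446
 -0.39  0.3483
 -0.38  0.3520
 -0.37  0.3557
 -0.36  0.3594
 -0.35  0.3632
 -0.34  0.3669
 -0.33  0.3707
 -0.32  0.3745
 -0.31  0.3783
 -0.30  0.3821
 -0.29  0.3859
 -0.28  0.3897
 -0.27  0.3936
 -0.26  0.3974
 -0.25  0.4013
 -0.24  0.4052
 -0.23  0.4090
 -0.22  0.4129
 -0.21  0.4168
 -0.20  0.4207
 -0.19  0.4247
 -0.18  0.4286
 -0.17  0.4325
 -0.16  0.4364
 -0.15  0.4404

0.3897

σ√T = 0.26·√0.3333 = 0.1501
d₁ = [ln(230/220) + (0.028 + 0.26²/2)·0.3333] / 0.1501 = [0.0445 + 0.0206] / 0.1501 = 0.4334 ⇒ 0.43
d₂ = d₁ − σ√T = 0.4334 − 0.1501 = 0.2832 ⇒ 0.28
Risk-neutral Pr[S_T < K] = N(−d₂) = N(-0.28) = 0.3897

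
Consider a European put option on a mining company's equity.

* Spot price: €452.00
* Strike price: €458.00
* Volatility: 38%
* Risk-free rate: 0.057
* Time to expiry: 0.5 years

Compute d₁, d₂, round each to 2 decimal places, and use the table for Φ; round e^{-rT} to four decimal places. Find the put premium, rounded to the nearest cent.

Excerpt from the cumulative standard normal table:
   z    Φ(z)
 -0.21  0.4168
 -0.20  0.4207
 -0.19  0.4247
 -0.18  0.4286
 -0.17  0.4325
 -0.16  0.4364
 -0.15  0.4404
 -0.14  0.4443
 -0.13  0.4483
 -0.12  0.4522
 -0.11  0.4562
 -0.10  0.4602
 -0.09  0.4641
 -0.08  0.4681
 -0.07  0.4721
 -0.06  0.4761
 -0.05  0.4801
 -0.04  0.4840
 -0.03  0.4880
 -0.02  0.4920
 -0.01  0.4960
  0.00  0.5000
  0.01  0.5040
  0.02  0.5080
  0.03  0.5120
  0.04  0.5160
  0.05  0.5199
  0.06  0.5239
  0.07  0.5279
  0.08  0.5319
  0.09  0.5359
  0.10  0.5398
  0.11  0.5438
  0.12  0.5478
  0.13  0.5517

σ√T = 0.38·√0.5 = 0.2687
d₁ = [ln(452/458) + (0.057 + 0.38²/2)·0.5] / 0.2687 = [-0.0132 + 0.0646] / 0.2687 = 0.1913 ⇒ 0.19
d₂ = d₁ − σ√T = 0.1913 − 0.2687 = -0.0774 ⇒ -0.08
exp(−rT) = exp(−0.057·0.5) = 0.9719
N(−d₂) = N(0.08) = 0.5319;  N(−d₁) = N(-0.19) = 0.4247
P = 458·0.9719·0.5319 − 452·0.4247 = 236.7648 − 191.9644 = 44.8004

€44.80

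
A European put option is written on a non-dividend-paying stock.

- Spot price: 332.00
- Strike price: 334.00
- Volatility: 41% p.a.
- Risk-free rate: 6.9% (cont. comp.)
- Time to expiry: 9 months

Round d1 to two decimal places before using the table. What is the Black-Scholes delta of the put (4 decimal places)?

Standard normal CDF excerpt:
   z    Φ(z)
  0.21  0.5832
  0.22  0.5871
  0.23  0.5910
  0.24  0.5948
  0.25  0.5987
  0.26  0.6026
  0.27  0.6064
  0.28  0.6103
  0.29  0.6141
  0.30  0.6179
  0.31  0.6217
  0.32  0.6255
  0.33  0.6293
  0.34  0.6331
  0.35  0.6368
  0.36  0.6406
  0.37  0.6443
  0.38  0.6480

σ√T = 0.41 × 0.8660 = 0.3551
ln(S/K) + (r + σ²/2)T = ln(332/334) + (0.069 + 0.41²/2)·0.75 = -0.0060 + 0.1148 = 0.1088
d₁ = 0.1088 / 0.3551 = 0.3064 → 0.31
N(d₁) = N(0.31) = 0.6217
Δ_put = N(d₁) − 1 = 0.6217 − 1 = -0.3783

-0.3783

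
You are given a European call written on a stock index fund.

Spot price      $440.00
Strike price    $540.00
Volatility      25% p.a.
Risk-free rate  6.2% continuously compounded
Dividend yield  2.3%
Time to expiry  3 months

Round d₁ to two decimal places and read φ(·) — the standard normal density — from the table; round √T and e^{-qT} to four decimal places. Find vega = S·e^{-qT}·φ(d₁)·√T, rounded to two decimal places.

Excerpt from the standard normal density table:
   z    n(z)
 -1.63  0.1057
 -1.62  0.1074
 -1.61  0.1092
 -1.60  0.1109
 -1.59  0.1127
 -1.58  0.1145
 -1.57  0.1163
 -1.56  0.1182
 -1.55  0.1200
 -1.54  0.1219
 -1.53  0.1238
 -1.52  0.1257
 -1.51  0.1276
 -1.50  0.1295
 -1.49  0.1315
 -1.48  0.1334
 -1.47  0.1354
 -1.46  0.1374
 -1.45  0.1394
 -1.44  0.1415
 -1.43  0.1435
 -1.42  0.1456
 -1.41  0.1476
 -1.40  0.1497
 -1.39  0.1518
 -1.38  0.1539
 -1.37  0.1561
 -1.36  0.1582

28.33

σ√T = 0.25·√0.25 = 0.1250
d₁ = [ln(440/540) + (0.062 − 0.023 + 0.25²/2)·0.25] / 0.1250 = [-0.2048 + 0.0176] / 0.1250 = -1.4979 → -1.50
√T = √0.25 = 0.5000
φ(d₁) = φ(-1.50) = 0.1295
exp(−qT) = exp(−0.023·0.25) = 0.9943
vega = S·exp(−qT)·φ(d₁)·√T = 440·0.9943·0.1295·0.5000 = 28.3276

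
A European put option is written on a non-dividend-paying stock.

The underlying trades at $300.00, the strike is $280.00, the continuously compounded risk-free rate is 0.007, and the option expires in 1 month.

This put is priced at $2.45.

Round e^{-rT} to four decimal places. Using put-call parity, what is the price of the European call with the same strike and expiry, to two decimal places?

$22.62

exp(−rT) = exp(−0.007·0.08333) = 0.9994
Put-call parity: C − P = S − K·e^(−rT) = 300 − 280·0.9994 = 300 − 279.8320 = 20.1680
C = P + (C − P) = 2.45 + (20.1680) = 22.6180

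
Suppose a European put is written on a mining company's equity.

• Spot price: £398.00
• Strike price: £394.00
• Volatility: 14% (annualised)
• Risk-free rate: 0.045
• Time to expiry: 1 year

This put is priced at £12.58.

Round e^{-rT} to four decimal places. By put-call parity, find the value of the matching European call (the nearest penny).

e^(−rT) = e^(−0.045·1) = 0.9560
Put-call parity: C − P = S − K·e^(−rT) = 398 − 394·0.9560 = 398 − 376.6640 = 21.3360
C = P + (C − P) = 12.58 + (21.3360) = 33.9160

£33.92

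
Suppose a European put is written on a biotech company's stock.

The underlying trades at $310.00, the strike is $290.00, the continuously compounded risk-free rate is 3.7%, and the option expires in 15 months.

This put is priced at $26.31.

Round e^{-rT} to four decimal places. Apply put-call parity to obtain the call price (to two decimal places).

$59.42

e^(−rT) = e^(−0.037·1.25) = 0.9548
Put-call parity: C − P = S − K·e^(−rT) = 310 − 290·0.9548 = 310 − 276.8920 = 33.1080
C = P + (C − P) = 26.31 + (33.1080) = 59.4180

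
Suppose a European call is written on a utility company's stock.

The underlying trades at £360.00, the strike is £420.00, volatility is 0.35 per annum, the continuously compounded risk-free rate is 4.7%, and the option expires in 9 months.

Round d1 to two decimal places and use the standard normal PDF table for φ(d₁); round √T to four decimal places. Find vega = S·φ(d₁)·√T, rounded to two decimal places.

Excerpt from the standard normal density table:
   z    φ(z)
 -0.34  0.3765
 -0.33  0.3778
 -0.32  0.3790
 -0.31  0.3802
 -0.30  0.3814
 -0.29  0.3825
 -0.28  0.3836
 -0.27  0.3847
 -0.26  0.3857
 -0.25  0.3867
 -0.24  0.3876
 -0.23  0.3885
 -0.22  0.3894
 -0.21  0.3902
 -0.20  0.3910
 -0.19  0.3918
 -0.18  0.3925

120.84

T = 0.75;  σ√T = 0.3031
d₁ = [ln(360/420) + (0.047 + ½·0.35²)·0.75] / (σ√T) = (-0.1542 + 0.0812) / 0.3031 = -0.2407 which rounds to -0.24
√T = √0.75 = 0.8660
φ(d₁) = φ(-0.24) = 0.3876
vega = S·φ(d₁)·√T = 360·0.3876·0.8660 = 120.8382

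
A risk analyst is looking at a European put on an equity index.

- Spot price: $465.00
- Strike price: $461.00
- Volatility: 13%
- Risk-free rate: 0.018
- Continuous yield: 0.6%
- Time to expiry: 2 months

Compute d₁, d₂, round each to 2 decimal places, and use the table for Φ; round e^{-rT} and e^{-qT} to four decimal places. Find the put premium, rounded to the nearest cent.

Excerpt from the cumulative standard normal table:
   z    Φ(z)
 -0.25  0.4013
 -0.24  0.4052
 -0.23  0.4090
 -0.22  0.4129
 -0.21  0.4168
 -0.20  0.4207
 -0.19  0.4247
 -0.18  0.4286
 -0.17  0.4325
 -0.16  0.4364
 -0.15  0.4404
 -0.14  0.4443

$8.79

T = 0.1667;  σ√T = 0.0531
d₁ = [ln(465/461) + (0.018 − 0.006 + 0.13²/2)·0.1667] / 0.0531 = [0.0086 + 0.0034] / 0.0531 = 0.2270 ⇒ 0.23
d₂ = d₁ − σ√T = 0.2270 − 0.0531 = 0.1739 ⇒ 0.17
exp(−qT) = exp(−0.006·0.1667) = 0.9990;  exp(−rT) = exp(−0.018·0.1667) = 0.9970
N(−d₂) = N(-0.17) = 0.4325;  N(−d₁) = N(-0.23) = 0.4090
P = 461·0.9970·0.4325 − 465·0.9990·0.4090 = 198.7844 − 189.9948 = 8.7895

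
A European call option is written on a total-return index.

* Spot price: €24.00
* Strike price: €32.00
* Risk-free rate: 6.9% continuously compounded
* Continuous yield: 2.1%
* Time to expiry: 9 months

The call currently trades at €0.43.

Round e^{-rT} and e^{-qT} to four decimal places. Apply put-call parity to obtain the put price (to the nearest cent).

€7.19

e^(−qT) = e^(−0.021·0.75) = 0.9844;  e^(−rT) = e^(−0.069·0.75) = 0.9496
Put-call parity: C − P = S·e^(−qT) − K·e^(−rT) = 24·0.9844 − 32·0.9496 = 23.6256 − 30.3872 = -6.7616
P = C − (C − P) = 0.43 − (-6.7616) = 7.1916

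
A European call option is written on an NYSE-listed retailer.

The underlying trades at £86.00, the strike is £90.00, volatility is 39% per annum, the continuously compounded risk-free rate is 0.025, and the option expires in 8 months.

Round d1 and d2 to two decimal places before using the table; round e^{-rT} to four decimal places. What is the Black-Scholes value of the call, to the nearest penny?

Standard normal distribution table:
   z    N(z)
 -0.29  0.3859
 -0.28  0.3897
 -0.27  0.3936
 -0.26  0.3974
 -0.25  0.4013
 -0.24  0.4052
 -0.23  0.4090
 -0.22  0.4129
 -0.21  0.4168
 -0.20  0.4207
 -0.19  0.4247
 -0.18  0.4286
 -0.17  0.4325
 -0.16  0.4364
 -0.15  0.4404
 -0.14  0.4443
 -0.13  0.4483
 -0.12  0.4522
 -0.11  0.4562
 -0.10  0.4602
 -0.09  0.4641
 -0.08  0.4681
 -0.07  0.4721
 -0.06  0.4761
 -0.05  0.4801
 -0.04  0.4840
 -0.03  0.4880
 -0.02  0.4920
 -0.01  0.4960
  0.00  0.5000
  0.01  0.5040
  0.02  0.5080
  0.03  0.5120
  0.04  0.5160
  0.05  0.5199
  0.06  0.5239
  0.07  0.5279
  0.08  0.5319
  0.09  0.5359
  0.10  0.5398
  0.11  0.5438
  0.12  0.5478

σ√T = 0.39·√0.6667 = 0.3184
ln(S/K) + (r + σ²/2)T = ln(86/90) + (0.025 + 0.39²/2)·0.6667 = -0.0455 + 0.0674 = 0.0219
d₁ = 0.0219 / 0.3184 = 0.0688 ⇒ 0.07
d₂ = d₁ − σ√T = 0.0688 − 0.3184 = -0.2496 ⇒ -0.25
e^(−rT) = e^(−0.025·0.6667) = 0.9835
C = 86·N(0.07) − 90·0.9835·N(-0.25) = 86·0.5279 − 90·0.9835·0.4013 = 45.3994 − 35.5211 = 9.8783

£9.88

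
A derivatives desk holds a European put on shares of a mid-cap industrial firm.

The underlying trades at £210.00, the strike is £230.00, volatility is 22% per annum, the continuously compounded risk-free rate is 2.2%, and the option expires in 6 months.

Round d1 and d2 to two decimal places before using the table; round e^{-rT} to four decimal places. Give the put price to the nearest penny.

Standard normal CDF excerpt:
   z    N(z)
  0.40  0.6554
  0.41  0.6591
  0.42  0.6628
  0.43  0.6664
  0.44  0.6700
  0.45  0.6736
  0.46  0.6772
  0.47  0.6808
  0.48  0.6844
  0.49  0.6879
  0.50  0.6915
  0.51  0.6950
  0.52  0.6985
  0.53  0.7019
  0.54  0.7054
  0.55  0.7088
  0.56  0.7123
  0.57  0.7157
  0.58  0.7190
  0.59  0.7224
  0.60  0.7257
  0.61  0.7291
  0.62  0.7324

T = 0.5;  σ√T = 0.1556
d₁ = [ln(210/230) + (0.022 + 0.22²/2)·0.5] / 0.1556 = [-0.0910 + 0.0231] / 0.1556 = -0.4363 ≈ -0.44
d₂ = d₁ − σ√T = -0.4363 − 0.1556 = -0.5919 ≈ -0.59
exp(−rT) = exp(−0.022·0.5) = 0.9891
P = 230·0.9891·N(0.59) − 210·N(0.44) = 230·0.9891·0.7224 − 210·0.6700 = 164.3409 − 140.7000 = 23.6409

£23.64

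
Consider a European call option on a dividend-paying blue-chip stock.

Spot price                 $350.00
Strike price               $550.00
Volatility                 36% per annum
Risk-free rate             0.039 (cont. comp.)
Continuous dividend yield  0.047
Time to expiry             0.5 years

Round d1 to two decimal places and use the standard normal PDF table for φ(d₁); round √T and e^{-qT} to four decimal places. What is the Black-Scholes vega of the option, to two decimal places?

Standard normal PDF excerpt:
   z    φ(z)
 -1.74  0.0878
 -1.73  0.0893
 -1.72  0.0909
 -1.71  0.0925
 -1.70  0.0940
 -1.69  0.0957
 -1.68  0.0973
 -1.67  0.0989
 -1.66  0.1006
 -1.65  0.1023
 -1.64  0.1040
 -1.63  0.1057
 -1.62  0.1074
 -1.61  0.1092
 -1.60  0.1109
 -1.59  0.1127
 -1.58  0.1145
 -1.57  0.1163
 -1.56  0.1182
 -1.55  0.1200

24.32

σ√T = 0.36 × 0.7071 = 0.2546
d₁ = [ln(350/550) + (0.039 − 0.047 + ½·0.36²)·0.5] / (σ√T) = (-0.4520 + 0.0284) / 0.2546 = -1.6640 → -1.66
√T = √0.5 = 0.7071
φ(d₁) = φ(-1.66) = 0.1006
exp(−qT) = exp(−0.047·0.5) = 0.9768
vega = S·exp(−qT)·φ(d₁)·√T = 350·0.9768·0.1006·0.7071 = 24.3194
(Call and put vega coincide under Black-Scholes.)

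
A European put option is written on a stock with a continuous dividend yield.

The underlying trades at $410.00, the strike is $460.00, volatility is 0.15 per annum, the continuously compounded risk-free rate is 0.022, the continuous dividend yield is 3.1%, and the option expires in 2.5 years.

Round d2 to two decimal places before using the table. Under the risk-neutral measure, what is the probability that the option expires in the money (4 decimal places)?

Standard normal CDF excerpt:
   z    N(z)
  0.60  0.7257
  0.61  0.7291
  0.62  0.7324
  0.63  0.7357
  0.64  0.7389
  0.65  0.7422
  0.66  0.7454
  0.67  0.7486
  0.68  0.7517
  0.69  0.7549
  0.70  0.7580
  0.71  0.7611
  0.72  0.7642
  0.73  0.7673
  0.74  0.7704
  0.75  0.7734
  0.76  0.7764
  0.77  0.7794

T = 2.5;  σ√T = 0.2372
d₁ = [ln(410/460) + (0.022 − 0.031 + 0.15²/2)·2.5] / 0.2372 = [-0.1151 + 0.0056] / 0.2372 = -0.4615 which rounds to -0.46
d₂ = d₁ − σ√T = -0.4615 − 0.2372 = -0.6986 which rounds to -0.70
Pr(exercise) under Q = N(−d₂) = N(0.70) = 0.7580

0.7580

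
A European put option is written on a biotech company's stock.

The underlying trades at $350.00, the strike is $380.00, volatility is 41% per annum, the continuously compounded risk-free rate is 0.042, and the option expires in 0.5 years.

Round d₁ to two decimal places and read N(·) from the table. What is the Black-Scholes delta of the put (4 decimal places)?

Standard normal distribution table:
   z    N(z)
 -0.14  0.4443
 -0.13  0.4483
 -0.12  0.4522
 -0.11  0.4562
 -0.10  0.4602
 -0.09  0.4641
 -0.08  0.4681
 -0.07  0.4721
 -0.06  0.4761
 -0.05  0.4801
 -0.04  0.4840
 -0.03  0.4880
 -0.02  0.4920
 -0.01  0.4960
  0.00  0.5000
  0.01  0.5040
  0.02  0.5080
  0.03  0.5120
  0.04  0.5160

σ√T = 0.41 × 0.7071 = 0.2899
ln(S/K) + (r + σ²/2)T = ln(350/380) + (0.042 + 0.41²/2)·0.5 = -0.0822 + 0.0630 = -0.0192
d₁ = -0.0192 / 0.2899 = -0.0663 → -0.07
N(d₁) = N(-0.07) = 0.4721
Δ_put = N(d₁) − 1 = 0.4721 − 1 = -0.5279

-0.5279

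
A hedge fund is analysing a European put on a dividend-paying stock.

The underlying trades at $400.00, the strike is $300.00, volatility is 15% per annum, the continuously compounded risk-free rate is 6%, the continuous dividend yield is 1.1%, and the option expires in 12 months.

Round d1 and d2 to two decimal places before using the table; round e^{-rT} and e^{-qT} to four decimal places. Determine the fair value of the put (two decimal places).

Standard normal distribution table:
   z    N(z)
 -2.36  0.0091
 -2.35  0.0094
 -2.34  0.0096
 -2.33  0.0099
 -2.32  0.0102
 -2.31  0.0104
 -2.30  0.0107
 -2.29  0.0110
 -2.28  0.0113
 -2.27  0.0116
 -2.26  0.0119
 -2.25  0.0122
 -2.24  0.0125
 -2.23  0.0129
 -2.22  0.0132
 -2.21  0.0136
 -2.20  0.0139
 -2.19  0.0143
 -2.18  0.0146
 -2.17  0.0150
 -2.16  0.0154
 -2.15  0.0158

σ√T = 0.15 × 1.0000 = 0.1500
d₁ = [ln(400/300) + (0.06 − 0.011 + ½·0.15²)·1] / (σ√T) = (0.2877 + 0.0602) / 0.1500 = 2.3195 ≈ 2.32
d₂ = 2.3195 − 0.1500 = 2.1695 ≈ 2.17
e^(−qT) = e^(−0.011·1) = 0.9891;  e^(−rT) = e^(−0.06·1) = 0.9418
N(−d₂) = N(-2.17) = 0.0150;  N(−d₁) = N(-2.32) = 0.0102
P = 300·0.9418·0.0150 − 400·0.9891·0.0102 = 4.2381 − 4.0355 = 0.2026

$0.20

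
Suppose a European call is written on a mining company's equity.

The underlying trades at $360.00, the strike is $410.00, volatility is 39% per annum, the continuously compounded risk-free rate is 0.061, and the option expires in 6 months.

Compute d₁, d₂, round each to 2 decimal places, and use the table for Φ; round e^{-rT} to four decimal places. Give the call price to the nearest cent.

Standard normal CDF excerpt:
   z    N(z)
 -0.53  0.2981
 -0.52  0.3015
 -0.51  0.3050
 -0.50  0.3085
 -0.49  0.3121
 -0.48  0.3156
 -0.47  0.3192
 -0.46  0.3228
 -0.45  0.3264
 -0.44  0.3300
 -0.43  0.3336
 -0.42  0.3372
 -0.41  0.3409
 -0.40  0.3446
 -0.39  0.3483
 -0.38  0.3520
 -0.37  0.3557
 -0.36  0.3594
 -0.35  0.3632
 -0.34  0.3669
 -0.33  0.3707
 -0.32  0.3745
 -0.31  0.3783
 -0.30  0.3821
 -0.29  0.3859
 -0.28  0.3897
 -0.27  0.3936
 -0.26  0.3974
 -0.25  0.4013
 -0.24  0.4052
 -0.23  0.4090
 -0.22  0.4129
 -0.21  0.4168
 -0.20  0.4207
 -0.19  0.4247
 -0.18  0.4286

T = 0.5;  σ√T = 0.2758
d₁ = [ln(360/410) + (0.061 + ½·0.39²)·0.5] / (σ√T) = (-0.1301 + 0.0685) / 0.2758 = -0.2231 ⇒ -0.22
d₂ = -0.2231 − 0.2758 = -0.4989 ⇒ -0.50
e^(−rT) = e^(−0.061·0.5) = 0.9700
C = 360·N(-0.22) − 410·0.9700·N(-0.50) = 360·0.4129 − 410·0.9700·0.3085 = 148.6440 − 122.6904 = 25.9536

$25.95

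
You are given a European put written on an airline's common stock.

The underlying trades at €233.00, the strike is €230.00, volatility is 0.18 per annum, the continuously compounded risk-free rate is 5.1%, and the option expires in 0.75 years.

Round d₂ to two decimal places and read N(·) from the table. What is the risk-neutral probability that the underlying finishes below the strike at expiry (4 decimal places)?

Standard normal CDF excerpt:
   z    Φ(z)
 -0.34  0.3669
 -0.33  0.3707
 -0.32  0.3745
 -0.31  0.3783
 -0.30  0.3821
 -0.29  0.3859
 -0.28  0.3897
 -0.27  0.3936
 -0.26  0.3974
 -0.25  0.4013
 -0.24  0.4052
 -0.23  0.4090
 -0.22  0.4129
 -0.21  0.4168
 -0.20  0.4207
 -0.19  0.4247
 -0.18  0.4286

σ√T = 0.18 × 0.8660 = 0.1559
d₁ = [ln(233/230) + (0.051 + ½·0.18²)·0.75] / (σ√T) = (0.0130 + 0.0504) / 0.1559 = 0.4064 ⇒ 0.41
d₂ = 0.4064 − 0.1559 = 0.2506 ⇒ 0.25
Pr(exercise) under Q = N(−d₂) = N(-0.25) = 0.4013

0.4013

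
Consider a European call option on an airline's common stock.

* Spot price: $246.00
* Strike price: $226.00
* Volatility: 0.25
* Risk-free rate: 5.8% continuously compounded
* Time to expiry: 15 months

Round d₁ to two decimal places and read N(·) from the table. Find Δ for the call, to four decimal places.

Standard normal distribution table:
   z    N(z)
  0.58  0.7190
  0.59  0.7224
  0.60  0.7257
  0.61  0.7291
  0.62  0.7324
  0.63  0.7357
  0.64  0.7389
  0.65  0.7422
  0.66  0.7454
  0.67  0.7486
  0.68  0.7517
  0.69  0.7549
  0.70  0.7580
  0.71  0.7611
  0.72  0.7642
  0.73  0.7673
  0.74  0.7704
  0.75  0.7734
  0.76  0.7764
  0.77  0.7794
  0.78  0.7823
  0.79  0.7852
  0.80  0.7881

0.7580

T = 1.25;  σ√T = 0.2795
d₁ = [ln(246/226) + (0.058 + 0.25²/2)·1.25] / 0.2795 = [0.0848 + 0.1116] / 0.2795 = 0.7025 ⇒ 0.70
N(d₁) = N(0.70) = 0.7580
Δ_call = N(d₁) = 0.7580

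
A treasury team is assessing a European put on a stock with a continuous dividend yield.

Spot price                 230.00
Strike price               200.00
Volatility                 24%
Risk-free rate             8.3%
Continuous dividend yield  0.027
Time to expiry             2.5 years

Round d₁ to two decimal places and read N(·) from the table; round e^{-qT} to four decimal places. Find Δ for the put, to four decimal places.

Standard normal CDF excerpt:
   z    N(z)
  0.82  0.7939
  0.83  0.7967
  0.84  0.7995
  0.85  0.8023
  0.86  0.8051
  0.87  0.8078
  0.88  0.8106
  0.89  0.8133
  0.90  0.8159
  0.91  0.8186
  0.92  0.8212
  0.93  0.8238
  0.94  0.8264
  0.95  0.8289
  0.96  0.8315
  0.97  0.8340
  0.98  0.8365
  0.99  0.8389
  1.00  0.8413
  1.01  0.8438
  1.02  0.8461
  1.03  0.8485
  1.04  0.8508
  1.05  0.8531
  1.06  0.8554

-0.1647

σ√T = 0.24·√2.5 = 0.3795
d₁ = [ln(230/200) + (0.083 − 0.027 + ½·0.24²)·2.5] / (σ√T) = (0.1398 + 0.2120) / 0.3795 = 0.9270 which rounds to 0.93
N(d₁) = N(0.93) = 0.8238
Δ_put = exp(−qT)·(N(d₁) − 1) = 0.9347·(0.8238 − 1) = -0.1647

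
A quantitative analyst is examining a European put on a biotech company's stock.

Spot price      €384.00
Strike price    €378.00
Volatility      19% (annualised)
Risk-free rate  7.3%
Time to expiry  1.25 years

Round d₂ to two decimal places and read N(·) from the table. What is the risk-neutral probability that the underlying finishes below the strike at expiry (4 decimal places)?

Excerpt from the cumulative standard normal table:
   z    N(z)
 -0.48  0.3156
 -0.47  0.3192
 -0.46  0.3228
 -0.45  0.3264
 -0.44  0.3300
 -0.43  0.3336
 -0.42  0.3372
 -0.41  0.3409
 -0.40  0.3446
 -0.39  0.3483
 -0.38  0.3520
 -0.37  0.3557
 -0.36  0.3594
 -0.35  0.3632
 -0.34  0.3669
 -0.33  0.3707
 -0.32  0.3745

0.3446

T = 1.25;  σ√T = 0.2124
d₁ = [ln(384/378) + (0.073 + 0.19²/2)·1.25] / 0.2124 = [0.0157 + 0.1138] / 0.2124 = 0.6099 → 0.61
d₂ = d₁ − σ√T = 0.6099 − 0.2124 = 0.3975 → 0.40
Pr(exercise) under Q = N(−d₂) = N(-0.40) = 0.3446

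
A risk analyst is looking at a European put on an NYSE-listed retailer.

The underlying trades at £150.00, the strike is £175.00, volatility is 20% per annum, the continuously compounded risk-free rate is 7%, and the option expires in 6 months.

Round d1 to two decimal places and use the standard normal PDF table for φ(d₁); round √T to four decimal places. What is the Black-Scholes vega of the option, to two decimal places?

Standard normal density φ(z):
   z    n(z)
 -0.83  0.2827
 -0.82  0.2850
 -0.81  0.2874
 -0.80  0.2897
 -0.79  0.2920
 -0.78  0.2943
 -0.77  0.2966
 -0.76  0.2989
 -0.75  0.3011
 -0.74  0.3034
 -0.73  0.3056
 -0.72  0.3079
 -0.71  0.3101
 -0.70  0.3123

31.46

σ√T = 0.2·√0.5 = 0.1414
d₁ = [ln(150/175) + (0.07 + ½·0.2²)·0.5] / (σ√T) = (-0.1542 + 0.0450) / 0.1414 = -0.7718 → -0.77
√T = √0.5 = 0.7071
φ(d₁) = φ(-0.77) = 0.2966
vega = S·φ(d₁)·√T = 150·0.2966·0.7071 = 31.4589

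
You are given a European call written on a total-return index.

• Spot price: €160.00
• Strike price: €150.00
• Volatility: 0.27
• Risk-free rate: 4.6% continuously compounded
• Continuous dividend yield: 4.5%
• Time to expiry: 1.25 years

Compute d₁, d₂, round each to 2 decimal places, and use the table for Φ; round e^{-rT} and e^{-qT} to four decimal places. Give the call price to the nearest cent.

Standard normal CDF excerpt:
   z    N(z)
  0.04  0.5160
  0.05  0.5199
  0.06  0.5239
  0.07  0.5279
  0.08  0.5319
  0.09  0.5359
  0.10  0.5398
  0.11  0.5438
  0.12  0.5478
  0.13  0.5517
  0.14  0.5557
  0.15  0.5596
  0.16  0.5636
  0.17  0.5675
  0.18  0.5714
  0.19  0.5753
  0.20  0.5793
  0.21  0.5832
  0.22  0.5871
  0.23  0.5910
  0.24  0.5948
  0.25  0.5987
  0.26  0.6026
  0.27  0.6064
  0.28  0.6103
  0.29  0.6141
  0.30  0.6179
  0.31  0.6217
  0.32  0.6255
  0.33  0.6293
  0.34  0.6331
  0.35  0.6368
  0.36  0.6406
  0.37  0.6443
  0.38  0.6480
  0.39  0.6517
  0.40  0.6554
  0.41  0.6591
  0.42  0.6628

€22.69

σ√T = 0.27 × 1.1180 = 0.3019
d₁ = [ln(160/150) + (0.046 − 0.045 + 0.27²/2)·1.25] / 0.3019 = [0.0645 + 0.0468] / 0.3019 = 0.3689 ≈ 0.37
d₂ = d₁ − σ√T = 0.3689 − 0.3019 = 0.0670 ≈ 0.07
exp(−qT) = exp(−0.045·1.25) = 0.9453;  exp(−rT) = exp(−0.046·1.25) = 0.9441
N(d₁) = N(0.37) = 0.6443;  N(d₂) = N(0.07) = 0.5279
C = 160·0.9453·0.6443 − 150·0.9441·0.5279 = 97.4491 − 74.7586 = 22.6905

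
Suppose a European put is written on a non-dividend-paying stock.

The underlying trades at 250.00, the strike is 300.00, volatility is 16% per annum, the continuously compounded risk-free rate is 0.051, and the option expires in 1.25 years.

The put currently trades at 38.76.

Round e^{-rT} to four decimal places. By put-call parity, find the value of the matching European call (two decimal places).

e^(−rT) = e^(−0.051·1.25) = 0.9382
Put-call parity: C − P = S − K·e^(−rT) = 250 − 300·0.9382 = 250 − 281.4600 = -31.4600
C = P + (C − P) = 38.76 + (-31.4600) = 7.3000

7.30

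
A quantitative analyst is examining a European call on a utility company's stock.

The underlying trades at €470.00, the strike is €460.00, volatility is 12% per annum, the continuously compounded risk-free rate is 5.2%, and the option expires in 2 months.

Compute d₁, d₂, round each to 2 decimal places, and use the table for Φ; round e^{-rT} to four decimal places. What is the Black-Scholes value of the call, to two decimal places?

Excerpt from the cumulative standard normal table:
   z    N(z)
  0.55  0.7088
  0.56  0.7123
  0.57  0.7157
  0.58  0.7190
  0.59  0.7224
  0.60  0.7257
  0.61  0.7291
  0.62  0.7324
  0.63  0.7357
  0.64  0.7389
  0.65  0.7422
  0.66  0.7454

T = 0.1667;  σ√T = 0.0490
d₁ = [ln(470/460) + (0.052 + 0.12²/2)·0.1667] / 0.0490 = [0.0215 + 0.0099] / 0.0490 = 0.6404 ≈ 0.64
d₂ = d₁ − σ√T = 0.6404 − 0.0490 = 0.5914 ≈ 0.59
e^(−rT) = e^(−0.052·0.1667) = 0.9914
N(d₁) = N(0.64) = 0.7389;  N(d₂) = N(0.59) = 0.7224
C = 470·0.7389 − 460·0.9914·0.7224 = 347.2830 − 329.4462 = 17.8368

€17.84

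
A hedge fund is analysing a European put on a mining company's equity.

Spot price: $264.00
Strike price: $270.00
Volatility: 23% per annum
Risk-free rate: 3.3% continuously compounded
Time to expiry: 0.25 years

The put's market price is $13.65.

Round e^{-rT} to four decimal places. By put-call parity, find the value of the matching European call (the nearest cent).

exp(−rT) = exp(−0.033·0.25) = 0.9918
Put-call parity: C − P = S − K·e^(−rT) = 264 − 270·0.9918 = 264 − 267.7860 = -3.7860
C = P + (C − P) = 13.65 + (-3.7860) = 9.8640

$9.86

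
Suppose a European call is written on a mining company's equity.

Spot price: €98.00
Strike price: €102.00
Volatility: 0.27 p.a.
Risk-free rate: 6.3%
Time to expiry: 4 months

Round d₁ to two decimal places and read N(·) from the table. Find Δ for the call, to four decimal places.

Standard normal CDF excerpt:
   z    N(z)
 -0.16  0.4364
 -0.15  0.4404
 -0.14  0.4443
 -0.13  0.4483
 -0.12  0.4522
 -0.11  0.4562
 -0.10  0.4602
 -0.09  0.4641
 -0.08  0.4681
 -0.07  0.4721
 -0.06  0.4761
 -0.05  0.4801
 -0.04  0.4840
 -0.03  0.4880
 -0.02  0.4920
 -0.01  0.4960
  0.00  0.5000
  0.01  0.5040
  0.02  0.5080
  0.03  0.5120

σ√T = 0.27·√0.3333 = 0.1559
d₁ = [ln(98/102) + (0.063 + 0.27²/2)·0.3333] / 0.1559 = [-0.0400 + 0.0331] / 0.1559 = -0.0440 which rounds to -0.04
N(d₁) = N(-0.04) = 0.4840
Δ_call = N(d₁) = 0.4840

0.4840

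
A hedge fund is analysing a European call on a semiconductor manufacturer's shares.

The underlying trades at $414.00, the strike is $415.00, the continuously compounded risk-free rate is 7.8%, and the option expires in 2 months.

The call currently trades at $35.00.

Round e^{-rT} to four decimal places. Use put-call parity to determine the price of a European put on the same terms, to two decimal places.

$30.65

e^(−rT) = e^(−0.078·0.1667) = 0.9871
Put-call parity: C − P = S − K·e^(−rT) = 414 − 415·0.9871 = 414 − 409.6465 = 4.3535
P = C − (C − P) = 35.00 − (4.3535) = 30.6465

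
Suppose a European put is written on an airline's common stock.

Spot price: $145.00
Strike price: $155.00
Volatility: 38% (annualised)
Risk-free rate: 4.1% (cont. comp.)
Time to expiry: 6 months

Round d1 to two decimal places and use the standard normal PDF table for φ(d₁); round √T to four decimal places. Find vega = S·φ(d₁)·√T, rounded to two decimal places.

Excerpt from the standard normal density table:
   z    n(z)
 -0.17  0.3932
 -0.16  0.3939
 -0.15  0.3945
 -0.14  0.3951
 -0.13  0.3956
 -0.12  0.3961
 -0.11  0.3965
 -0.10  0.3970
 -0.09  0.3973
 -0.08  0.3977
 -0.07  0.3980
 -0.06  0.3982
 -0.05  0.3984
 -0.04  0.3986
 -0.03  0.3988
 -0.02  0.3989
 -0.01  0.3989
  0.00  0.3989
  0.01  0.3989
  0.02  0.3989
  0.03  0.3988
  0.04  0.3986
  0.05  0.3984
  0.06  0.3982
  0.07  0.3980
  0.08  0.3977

40.87

T = 0.5;  σ√T = 0.2687
ln(S/K) + (r + σ²/2)T = ln(145/155) + (0.041 + 0.38²/2)·0.5 = -0.0667 + 0.0566 = -0.0101
d₁ = -0.0101 / 0.2687 = -0.0376 ⇒ -0.04
√T = √0.5 = 0.7071
φ(d₁) = φ(-0.04) = 0.3986
vega = S·φ(d₁)·√T = 145·0.3986·0.7071 = 40.8683
(Vega is the same for a European call and put with the same parameters.)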